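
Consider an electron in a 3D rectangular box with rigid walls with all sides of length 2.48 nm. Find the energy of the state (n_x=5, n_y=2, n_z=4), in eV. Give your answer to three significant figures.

For a 3D rectangular well E = (h²/8m_e)·Σ n_i²/L_i² = (6.626×10^-34)²/(8·9.109×10^-31) · [5²/(2.48 nm)² + 2²/(2.48 nm)² + 4²/(2.48 nm)²].
Evaluating gives E = 4.408×10^-19 J = 2.75 eV.

E = 2.75 eV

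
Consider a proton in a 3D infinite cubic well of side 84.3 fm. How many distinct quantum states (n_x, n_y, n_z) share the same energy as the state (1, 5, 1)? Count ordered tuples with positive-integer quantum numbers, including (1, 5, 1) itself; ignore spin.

degeneracy = 4

The level has n_x² + n_y² + n_z² = 27. The ordered positive-integer solutions are (1, 1, 5), (1, 5, 1), (3, 3, 3), (5, 1, 1).
That gives 4 states.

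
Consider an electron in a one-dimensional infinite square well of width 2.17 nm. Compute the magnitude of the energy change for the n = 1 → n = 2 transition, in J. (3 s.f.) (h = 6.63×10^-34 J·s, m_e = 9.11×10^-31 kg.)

E_1 = h²/(8m_eL²) = 1.281×10^-20 J.
|ΔE| = |1² − 2²|·E_1 = 3·1.281×10^-20 J = 3.84×10^-20 J.

|ΔE| = 3.84×10^-20 J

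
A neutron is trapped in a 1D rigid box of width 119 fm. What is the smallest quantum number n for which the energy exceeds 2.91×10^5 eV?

n = 5

E_1 = h²/(8m_nL²) = 2.314×10^-15 J = 1.444×10^4 eV.
Need n² > 2.91×10^5/1.444×10^4 = 20.15, i.e. n > 4.489.
The smallest integer satisfying this is n = 5.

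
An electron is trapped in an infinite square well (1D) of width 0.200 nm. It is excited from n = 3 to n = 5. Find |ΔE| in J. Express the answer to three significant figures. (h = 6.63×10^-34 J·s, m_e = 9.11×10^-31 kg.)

E_1 = h²/(8m_eL²) = 1.508×10^-18 J.
|ΔE| = |3² − 5²|·E_1 = 16·1.508×10^-18 J = 2.41×10^-17 J.

|ΔE| = 2.41×10^-17 J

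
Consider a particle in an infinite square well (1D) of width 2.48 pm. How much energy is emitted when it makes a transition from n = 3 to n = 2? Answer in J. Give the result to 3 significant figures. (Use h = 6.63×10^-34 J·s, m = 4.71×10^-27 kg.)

E_1 = h²/(8mL²) = 1.897×10^-18 J.
|ΔE| = |3² − 2²|·E_1 = 5·1.897×10^-18 J = 9.48×10^-18 J.

|ΔE| = 9.48×10^-18 J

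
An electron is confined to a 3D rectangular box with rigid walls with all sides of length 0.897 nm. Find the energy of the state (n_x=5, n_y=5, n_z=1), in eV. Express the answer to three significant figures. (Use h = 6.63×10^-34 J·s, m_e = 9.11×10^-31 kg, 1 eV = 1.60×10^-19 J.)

E = 23.9 eV

For a 3D rectangular well E = (h²/8m_e)·Σ n_i²/L_i² = (6.63×10^-34)²/(8·9.11×10^-31) · [5²/(0.897 nm)² + 5²/(0.897 nm)² + 1²/(0.897 nm)²].
Evaluating gives E = 3.823×10^-18 J = 23.9 eV.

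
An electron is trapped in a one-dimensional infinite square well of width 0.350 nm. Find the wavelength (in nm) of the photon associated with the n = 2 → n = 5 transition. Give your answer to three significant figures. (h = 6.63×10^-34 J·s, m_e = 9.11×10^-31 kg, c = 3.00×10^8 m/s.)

λ = 19.2 nm

E_1 = h²/(8m_eL²) = 4.924×10^-19 J, so ΔE = (5² − 2²)E_1 = 1.034×10^-17 J.
λ = hc/ΔE = (6.63×10^-34·3.00×10^8)/1.034×10^-17 = 1.92×10^-8 m = 19.2 nm.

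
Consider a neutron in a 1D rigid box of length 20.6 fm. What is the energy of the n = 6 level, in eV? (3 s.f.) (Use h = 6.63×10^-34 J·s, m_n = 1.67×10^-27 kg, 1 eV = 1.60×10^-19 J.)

E_6 = 1.74×10^7 eV

For an infinite well E_n = n²h²/(8m_nL²), so E_1 = h²/(8m_nL²) = (6.63×10^-34)²/(8·1.67×10^-27·(2.06×10^-14 m)²) = 7.753×10^-14 J.
Then E_6 = 6²·E_1 = 36·7.753×10^-14 J = 2.791×10^-12 J.
Converting, E_6 = 2.791×10^-12 J / (1.60×10^-19 J/eV) = 1.74×10^7 eV.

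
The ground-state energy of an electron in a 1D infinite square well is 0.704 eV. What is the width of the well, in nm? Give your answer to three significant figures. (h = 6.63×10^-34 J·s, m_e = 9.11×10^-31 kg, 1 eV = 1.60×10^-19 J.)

L = 0.732 nm

From E_n = n²h²/(8m_eL²), L = n·h/√(8m_eE_n).
E_1 = 0.704 eV = 1.126×10^-19 J, so L = 1·6.63×10^-34/√(8·9.11×10^-31·1.126×10^-19) = 7.32×10^-10 m = 0.732 nm.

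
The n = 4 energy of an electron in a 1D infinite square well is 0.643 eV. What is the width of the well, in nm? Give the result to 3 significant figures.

From E_n = n²h²/(8m_eL²), L = n·h/√(8m_eE_n).
E_4 = 0.643 eV = 1.030×10^-19 J, so L = 4·6.626×10^-34/√(8·9.109×10^-31·1.030×10^-19) = 3.06×10^-9 m = 3.06 nm.

L = 3.06 nm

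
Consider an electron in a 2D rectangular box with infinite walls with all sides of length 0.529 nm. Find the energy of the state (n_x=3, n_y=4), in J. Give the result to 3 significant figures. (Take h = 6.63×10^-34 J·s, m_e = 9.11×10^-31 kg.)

For a 2D rectangular well E = (h²/8m_e)·Σ n_i²/L_i² = (6.63×10^-34)²/(8·9.11×10^-31) · [3²/(0.529 nm)² + 4²/(0.529 nm)²].
Evaluating gives E = 5.39×10^-18 J.

E = 5.39×10^-18 J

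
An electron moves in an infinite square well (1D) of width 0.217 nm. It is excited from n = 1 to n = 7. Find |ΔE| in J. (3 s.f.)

|ΔE| = 6.14×10^-17 J

E_1 = h²/(8m_eL²) = 1.279×10^-18 J.
|ΔE| = |1² − 7²|·E_1 = 48·1.279×10^-18 J = 6.14×10^-17 J.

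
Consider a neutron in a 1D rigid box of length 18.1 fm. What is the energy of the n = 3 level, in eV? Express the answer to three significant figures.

For an infinite well E_n = n²h²/(8m_nL²), so E_1 = h²/(8m_nL²) = (6.626×10^-34)²/(8·1.675×10^-27·(1.81×10^-14 m)²) = 1.000×10^-13 J.
Then E_3 = 3²·E_1 = 9·1.000×10^-13 J = 9.000×10^-13 J.
Converting, E_3 = 9.000×10^-13 J / (1.602×10^-19 J/eV) = 5.62×10^6 eV.

E_3 = 5.62×10^6 eV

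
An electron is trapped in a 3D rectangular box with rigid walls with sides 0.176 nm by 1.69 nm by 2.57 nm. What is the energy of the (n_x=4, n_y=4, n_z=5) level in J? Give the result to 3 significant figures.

E = 3.17×10^-17 J

For a 3D rectangular well E = (h²/8m_e)·Σ n_i²/L_i² = (6.626×10^-34)²/(8·9.109×10^-31) · [4²/(0.176 nm)² + 4²/(1.69 nm)² + 5²/(2.57 nm)²].
Evaluating gives E = 3.17×10^-17 J.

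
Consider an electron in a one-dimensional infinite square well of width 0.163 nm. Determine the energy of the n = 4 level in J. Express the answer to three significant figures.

E_4 = 3.63×10^-17 J

For an infinite well E_n = n²h²/(8m_eL²), so E_1 = h²/(8m_eL²) = (6.626×10^-34)²/(8·9.109×10^-31·(1.63×10^-10 m)²) = 2.268×10^-18 J.
Then E_4 = 4²·E_1 = 16·2.268×10^-18 J = 3.63×10^-17 J.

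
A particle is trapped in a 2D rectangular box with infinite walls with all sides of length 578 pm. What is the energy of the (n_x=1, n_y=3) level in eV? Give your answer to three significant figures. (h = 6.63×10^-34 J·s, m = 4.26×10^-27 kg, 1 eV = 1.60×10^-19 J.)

For a 2D rectangular well E = (h²/8m)·Σ n_i²/L_i² = (6.63×10^-34)²/(8·4.26×10^-27) · [1²/(578 pm)² + 3²/(578 pm)²].
Evaluating gives E = 3.861×10^-22 J = 0.00241 eV.

E = 0.00241 eV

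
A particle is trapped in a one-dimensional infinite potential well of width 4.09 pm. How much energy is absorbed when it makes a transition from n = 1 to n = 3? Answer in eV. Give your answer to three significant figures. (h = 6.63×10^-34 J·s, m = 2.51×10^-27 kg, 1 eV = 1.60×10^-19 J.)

E_1 = h²/(8mL²) = 1.309×10^-18 J.
|ΔE| = |1² − 3²|·E_1 = 8·1.309×10^-18 J = 1.047×10^-17 J = 65.4 eV.

|ΔE| = 65.4 eV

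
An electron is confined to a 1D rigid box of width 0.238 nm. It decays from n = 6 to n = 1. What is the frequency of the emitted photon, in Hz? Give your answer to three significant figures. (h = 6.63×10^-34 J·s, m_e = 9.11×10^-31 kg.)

f = 5.62×10^16 Hz

E_1 = h²/(8m_eL²) = 1.065×10^-18 J and ΔE = (6² − 1²)E_1 = 3.727×10^-17 J.
f = ΔE/h = 3.727×10^-17/6.63×10^-34 = 5.62×10^16 Hz.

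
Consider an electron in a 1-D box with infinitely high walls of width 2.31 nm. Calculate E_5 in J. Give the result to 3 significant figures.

For an infinite well E_n = n²h²/(8m_eL²), so E_1 = h²/(8m_eL²) = (6.626×10^-34)²/(8·9.109×10^-31·(2.31×10^-9 m)²) = 1.129×10^-20 J.
Then E_5 = 5²·E_1 = 25·1.129×10^-20 J = 2.82×10^-19 J.

E_5 = 2.82×10^-19 J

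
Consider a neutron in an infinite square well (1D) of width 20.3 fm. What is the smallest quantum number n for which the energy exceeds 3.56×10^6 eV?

E_1 = h²/(8m_nL²) = 7.951×10^-14 J = 4.963×10^5 eV.
Need n² > 3.56×10^6/4.963×10^5 = 7.173, i.e. n > 2.678.
The smallest integer satisfying this is n = 3.

n = 3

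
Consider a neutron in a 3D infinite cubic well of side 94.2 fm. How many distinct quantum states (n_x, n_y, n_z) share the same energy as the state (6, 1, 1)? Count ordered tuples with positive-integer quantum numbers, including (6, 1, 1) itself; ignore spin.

degeneracy = 9

The level has n_x² + n_y² + n_z² = 38. The ordered positive-integer solutions are (1, 1, 6), (1, 6, 1), (2, 3, 5), (2, 5, 3), (3, 2, 5), (3, 5, 2), (5, 2, 3), (5, 3, 2), (6, 1, 1).
That gives 9 states.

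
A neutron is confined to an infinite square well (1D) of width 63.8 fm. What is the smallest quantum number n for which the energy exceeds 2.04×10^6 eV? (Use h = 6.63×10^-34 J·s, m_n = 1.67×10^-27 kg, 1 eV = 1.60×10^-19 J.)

n = 7

E_1 = h²/(8m_nL²) = 8.083×10^-15 J = 5.052×10^4 eV.
Need n² > 2.04×10^6/5.052×10^4 = 40.38, i.e. n > 6.355.
The smallest integer satisfying this is n = 7.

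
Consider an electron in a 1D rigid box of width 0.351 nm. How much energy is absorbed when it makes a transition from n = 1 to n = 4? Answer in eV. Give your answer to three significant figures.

E_1 = h²/(8m_eL²) = 4.890×10^-19 J.
|ΔE| = |1² − 4²|·E_1 = 15·4.890×10^-19 J = 7.335×10^-18 J = 45.8 eV.

|ΔE| = 45.8 eV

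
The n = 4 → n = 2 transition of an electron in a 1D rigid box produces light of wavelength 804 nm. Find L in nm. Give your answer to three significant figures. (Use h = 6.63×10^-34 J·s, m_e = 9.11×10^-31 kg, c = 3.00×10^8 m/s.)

The photon carries ΔE = hc/λ = 6.63×10^-34·3.00×10^8/8.04×10^-7 m = 2.474×10^-19 J.
Since ΔE = (4² − 2²)E_1, E_1 = 2.062×10^-20 J, and L = h/√(8m_eE_1) = 1.71×10^-9 m = 1.71 nm.

L = 1.71 nm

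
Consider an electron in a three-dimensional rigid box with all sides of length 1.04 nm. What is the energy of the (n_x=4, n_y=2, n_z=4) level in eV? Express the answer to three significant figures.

For a 3D rectangular well E = (h²/8m_e)·Σ n_i²/L_i² = (6.626×10^-34)²/(8·9.109×10^-31) · [4²/(1.04 nm)² + 2²/(1.04 nm)² + 4²/(1.04 nm)²].
Evaluating gives E = 2.005×10^-18 J = 12.5 eV.

E = 12.5 eV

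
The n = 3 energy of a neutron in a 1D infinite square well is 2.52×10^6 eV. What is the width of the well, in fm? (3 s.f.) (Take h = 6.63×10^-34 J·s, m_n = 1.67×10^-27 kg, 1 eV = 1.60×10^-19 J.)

L = 27.1 fm

From E_n = n²h²/(8m_nL²), L = n·h/√(8m_nE_n).
E_3 = 2.52×10^6 eV = 4.032×10^-13 J, so L = 3·6.63×10^-34/√(8·1.67×10^-27·4.032×10^-13) = 2.71×10^-14 m = 27.1 fm.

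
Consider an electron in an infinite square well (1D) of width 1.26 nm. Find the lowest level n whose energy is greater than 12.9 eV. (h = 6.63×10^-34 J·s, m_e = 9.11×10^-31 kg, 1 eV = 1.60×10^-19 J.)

E_1 = h²/(8m_eL²) = 3.799×10^-20 J = 0.2374 eV.
Need n² > 12.9/0.2374 = 54.34, i.e. n > 7.372.
The smallest integer satisfying this is n = 8.

n = 8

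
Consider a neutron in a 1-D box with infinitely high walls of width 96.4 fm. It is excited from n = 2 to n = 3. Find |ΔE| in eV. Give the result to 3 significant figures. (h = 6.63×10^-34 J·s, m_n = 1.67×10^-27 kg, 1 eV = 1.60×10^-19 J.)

|ΔE| = 1.11×10^5 eV

E_1 = h²/(8m_nL²) = 3.541×10^-15 J.
|ΔE| = |2² − 3²|·E_1 = 5·3.541×10^-15 J = 1.771×10^-14 J = 1.11×10^5 eV.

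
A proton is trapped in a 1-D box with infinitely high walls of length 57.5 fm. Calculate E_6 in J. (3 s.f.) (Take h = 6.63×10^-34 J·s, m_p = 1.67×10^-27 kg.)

For an infinite well E_n = n²h²/(8m_pL²), so E_1 = h²/(8m_pL²) = (6.63×10^-34)²/(8·1.67×10^-27·(5.75×10^-14 m)²) = 9.951×10^-15 J.
Then E_6 = 6²·E_1 = 36·9.951×10^-15 J = 3.58×10^-13 J.

E_6 = 3.58×10^-13 J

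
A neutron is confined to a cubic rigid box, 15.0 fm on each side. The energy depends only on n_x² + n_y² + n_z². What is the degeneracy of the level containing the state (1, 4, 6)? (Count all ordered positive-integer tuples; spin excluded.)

The level has n_x² + n_y² + n_z² = 53. The ordered positive-integer solutions are (1, 4, 6), (1, 6, 4), (4, 1, 6), (4, 6, 1), (6, 1, 4), (6, 4, 1).
That gives 6 states.

degeneracy = 6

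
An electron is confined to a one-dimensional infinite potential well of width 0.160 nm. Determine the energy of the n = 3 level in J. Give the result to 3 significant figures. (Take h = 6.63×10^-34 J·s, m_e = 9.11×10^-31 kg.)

E_3 = 2.12×10^-17 J

For an infinite well E_n = n²h²/(8m_eL²), so E_1 = h²/(8m_eL²) = (6.63×10^-34)²/(8·9.11×10^-31·(1.60×10^-10 m)²) = 2.356×10^-18 J.
Then E_3 = 3²·E_1 = 9·2.356×10^-18 J = 2.12×10^-17 J.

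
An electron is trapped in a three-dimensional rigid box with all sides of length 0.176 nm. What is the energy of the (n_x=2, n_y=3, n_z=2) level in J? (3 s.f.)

E = 3.31×10^-17 J

For a 3D rectangular well E = (h²/8m_e)·Σ n_i²/L_i² = (6.626×10^-34)²/(8·9.109×10^-31) · [2²/(0.176 nm)² + 3²/(0.176 nm)² + 2²/(0.176 nm)²].
Evaluating gives E = 3.31×10^-17 J.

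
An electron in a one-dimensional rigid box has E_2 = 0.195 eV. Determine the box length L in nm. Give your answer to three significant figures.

L = 2.78 nm

From E_n = n²h²/(8m_eL²), L = n·h/√(8m_eE_n).
E_2 = 0.195 eV = 3.124×10^-20 J, so L = 2·6.626×10^-34/√(8·9.109×10^-31·3.124×10^-20) = 2.78×10^-9 m = 2.78 nm.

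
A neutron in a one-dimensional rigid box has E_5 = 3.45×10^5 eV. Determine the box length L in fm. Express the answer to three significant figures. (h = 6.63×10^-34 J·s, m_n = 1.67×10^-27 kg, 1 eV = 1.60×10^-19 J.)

L = 122 fm

From E_n = n²h²/(8m_nL²), L = n·h/√(8m_nE_n).
E_5 = 3.45×10^5 eV = 5.520×10^-14 J, so L = 5·6.63×10^-34/√(8·1.67×10^-27·5.520×10^-14) = 1.22×10^-13 m = 122 fm.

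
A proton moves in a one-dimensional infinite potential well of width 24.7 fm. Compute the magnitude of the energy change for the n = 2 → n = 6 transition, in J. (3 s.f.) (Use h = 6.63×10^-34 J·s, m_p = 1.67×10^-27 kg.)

E_1 = h²/(8m_pL²) = 5.393×10^-14 J.
|ΔE| = |2² − 6²|·E_1 = 32·5.393×10^-14 J = 1.73×10^-12 J.

|ΔE| = 1.73×10^-12 J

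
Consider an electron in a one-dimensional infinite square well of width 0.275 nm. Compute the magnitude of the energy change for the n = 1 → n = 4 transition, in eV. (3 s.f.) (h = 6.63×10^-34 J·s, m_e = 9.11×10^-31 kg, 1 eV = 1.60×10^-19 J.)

|ΔE| = 74.8 eV

E_1 = h²/(8m_eL²) = 7.975×10^-19 J.
|ΔE| = |1² − 4²|·E_1 = 15·7.975×10^-19 J = 1.196×10^-17 J = 74.8 eV.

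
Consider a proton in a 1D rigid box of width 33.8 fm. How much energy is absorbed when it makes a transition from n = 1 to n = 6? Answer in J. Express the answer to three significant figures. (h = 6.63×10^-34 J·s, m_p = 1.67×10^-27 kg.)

|ΔE| = 1.01×10^-12 J

E_1 = h²/(8m_pL²) = 2.880×10^-14 J.
|ΔE| = |1² − 6²|·E_1 = 35·2.880×10^-14 J = 1.01×10^-12 J.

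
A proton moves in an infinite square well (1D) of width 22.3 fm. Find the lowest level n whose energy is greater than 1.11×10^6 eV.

n = 2

E_1 = h²/(8m_pL²) = 6.596×10^-14 J = 4.117×10^5 eV.
Need n² > 1.11×10^6/4.117×10^5 = 2.696, i.e. n > 1.642.
The smallest integer satisfying this is n = 2.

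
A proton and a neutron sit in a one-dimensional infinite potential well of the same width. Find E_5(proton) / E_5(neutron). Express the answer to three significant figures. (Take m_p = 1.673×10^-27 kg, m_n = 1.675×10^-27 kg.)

1.00

E_n ∝ 1/m at fixed n and L, so the ratio is m_n/m_p = 1.675×10^-27/1.673×10^-27 = 1.00.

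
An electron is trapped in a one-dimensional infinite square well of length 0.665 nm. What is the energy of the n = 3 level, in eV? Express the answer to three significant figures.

E_3 = 7.65 eV

For an infinite well E_n = n²h²/(8m_eL²), so E_1 = h²/(8m_eL²) = (6.626×10^-34)²/(8·9.109×10^-31·(6.65×10^-10 m)²) = 1.362×10^-19 J.
Then E_3 = 3²·E_1 = 9·1.362×10^-19 J = 1.226×10^-18 J.
Converting, E_3 = 1.226×10^-18 J / (1.602×10^-19 J/eV) = 7.65 eV.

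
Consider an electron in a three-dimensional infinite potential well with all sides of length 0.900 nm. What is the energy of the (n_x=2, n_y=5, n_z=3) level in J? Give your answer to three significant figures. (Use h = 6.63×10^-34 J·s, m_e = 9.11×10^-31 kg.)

E = 2.83×10^-18 J

For a 3D rectangular well E = (h²/8m_e)·Σ n_i²/L_i² = (6.63×10^-34)²/(8·9.11×10^-31) · [2²/(0.900 nm)² + 5²/(0.900 nm)² + 3²/(0.900 nm)²].
Evaluating gives E = 2.83×10^-18 J.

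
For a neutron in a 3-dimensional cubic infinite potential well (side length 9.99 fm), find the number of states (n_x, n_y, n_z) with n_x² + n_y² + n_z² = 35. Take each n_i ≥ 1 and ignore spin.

degeneracy = 6

The level has n_x² + n_y² + n_z² = 35. The ordered positive-integer solutions are (1, 3, 5), (1, 5, 3), (3, 1, 5), (3, 5, 1), (5, 1, 3), (5, 3, 1).
That gives 6 states.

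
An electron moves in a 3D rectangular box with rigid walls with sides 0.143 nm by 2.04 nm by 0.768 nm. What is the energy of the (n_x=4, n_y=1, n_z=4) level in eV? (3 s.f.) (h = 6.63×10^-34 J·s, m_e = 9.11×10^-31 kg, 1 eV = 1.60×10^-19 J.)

E = 305 eV

For a 3D rectangular well E = (h²/8m_e)·Σ n_i²/L_i² = (6.63×10^-34)²/(8·9.11×10^-31) · [4²/(0.143 nm)² + 1²/(2.04 nm)² + 4²/(0.768 nm)²].
Evaluating gives E = 4.884×10^-17 J = 305 eV.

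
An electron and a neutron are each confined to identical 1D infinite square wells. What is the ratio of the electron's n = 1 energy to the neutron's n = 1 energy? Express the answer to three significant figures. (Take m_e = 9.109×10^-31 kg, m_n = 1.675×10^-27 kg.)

E_n ∝ 1/m at fixed n and L, so the ratio is m_n/m_e = 1.675×10^-27/9.109×10^-31 = 1.84×10^3.

1.84×10^3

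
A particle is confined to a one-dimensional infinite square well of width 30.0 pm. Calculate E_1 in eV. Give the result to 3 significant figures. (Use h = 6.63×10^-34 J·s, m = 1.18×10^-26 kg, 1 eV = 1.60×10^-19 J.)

For an infinite well E_n = n²h²/(8mL²), so E_1 = h²/(8mL²) = (6.63×10^-34)²/(8·1.18×10^-26·(3.00×10^-11 m)²) = 5.174×10^-21 J.
Converting, E_1 = 5.174×10^-21 J / (1.60×10^-19 J/eV) = 0.0323 eV.

E_1 = 0.0323 eV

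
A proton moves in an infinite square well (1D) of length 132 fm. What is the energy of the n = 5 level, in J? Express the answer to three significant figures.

For an infinite well E_n = n²h²/(8m_pL²), so E_1 = h²/(8m_pL²) = (6.626×10^-34)²/(8·1.673×10^-27·(1.32×10^-13 m)²) = 1.883×10^-15 J.
Then E_5 = 5²·E_1 = 25·1.883×10^-15 J = 4.71×10^-14 J.

E_5 = 4.71×10^-14 J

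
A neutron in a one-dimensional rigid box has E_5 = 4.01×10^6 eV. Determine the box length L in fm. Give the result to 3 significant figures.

L = 35.7 fm

From E_n = n²h²/(8m_nL²), L = n·h/√(8m_nE_n).
E_5 = 4.01×10^6 eV = 6.424×10^-13 J, so L = 5·6.626×10^-34/√(8·1.675×10^-27·6.424×10^-13) = 3.57×10^-14 m = 35.7 fm.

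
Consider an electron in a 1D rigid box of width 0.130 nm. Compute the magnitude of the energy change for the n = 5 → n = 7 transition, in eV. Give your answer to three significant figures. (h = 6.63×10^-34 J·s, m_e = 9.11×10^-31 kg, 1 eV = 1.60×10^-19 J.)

E_1 = h²/(8m_eL²) = 3.569×10^-18 J.
|ΔE| = |5² − 7²|·E_1 = 24·3.569×10^-18 J = 8.566×10^-17 J = 535 eV.

|ΔE| = 535 eV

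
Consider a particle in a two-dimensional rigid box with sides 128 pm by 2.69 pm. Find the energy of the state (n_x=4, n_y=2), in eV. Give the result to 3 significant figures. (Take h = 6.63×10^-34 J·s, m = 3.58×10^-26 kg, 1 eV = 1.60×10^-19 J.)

For a 2D rectangular well E = (h²/8m)·Σ n_i²/L_i² = (6.63×10^-34)²/(8·3.58×10^-26) · [4²/(128 pm)² + 2²/(2.69 pm)²].
Evaluating gives E = 8.499×10^-19 J = 5.31 eV.

E = 5.31 eV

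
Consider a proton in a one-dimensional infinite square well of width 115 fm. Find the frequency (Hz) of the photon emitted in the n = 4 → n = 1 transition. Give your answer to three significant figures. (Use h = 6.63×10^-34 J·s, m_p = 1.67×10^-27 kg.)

E_1 = h²/(8m_pL²) = 2.488×10^-15 J and ΔE = (4² − 1²)E_1 = 3.732×10^-14 J.
f = ΔE/h = 3.732×10^-14/6.63×10^-34 = 5.63×10^19 Hz.

f = 5.63×10^19 Hz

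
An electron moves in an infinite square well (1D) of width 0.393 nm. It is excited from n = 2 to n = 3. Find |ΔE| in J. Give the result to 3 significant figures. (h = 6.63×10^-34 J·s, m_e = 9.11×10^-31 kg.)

|ΔE| = 1.95×10^-18 J

E_1 = h²/(8m_eL²) = 3.905×10^-19 J.
|ΔE| = |2² − 3²|·E_1 = 5·3.905×10^-19 J = 1.95×10^-18 J.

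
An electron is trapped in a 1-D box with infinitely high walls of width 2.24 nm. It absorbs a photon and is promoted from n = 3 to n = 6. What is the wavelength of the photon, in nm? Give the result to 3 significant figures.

λ = 613 nm

E_1 = h²/(8m_eL²) = 1.201×10^-20 J, so ΔE = (6² − 3²)E_1 = 3.243×10^-19 J.
λ = hc/ΔE = (6.626×10^-34·2.998×10^8)/3.243×10^-19 = 6.13×10^-7 m = 613 nm.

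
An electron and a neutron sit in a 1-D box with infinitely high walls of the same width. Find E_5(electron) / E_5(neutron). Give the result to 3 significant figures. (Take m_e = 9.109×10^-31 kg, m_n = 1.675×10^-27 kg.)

E_n ∝ 1/m at fixed n and L, so the ratio is m_n/m_e = 1.675×10^-27/9.109×10^-31 = 1.84×10^3.

1.84×10^3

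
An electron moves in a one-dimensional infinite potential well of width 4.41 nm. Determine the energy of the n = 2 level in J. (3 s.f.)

For an infinite well E_n = n²h²/(8m_eL²), so E_1 = h²/(8m_eL²) = (6.626×10^-34)²/(8·9.109×10^-31·(4.41×10^-9 m)²) = 3.098×10^-21 J.
Then E_2 = 2²·E_1 = 4·3.098×10^-21 J = 1.24×10^-20 J.

E_2 = 1.24×10^-20 J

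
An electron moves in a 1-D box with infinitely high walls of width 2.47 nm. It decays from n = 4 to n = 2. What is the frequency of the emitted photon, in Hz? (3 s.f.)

f = 1.79×10^14 Hz

E_1 = h²/(8m_eL²) = 9.875×10^-21 J and ΔE = (4² − 2²)E_1 = 1.185×10^-19 J.
f = ΔE/h = 1.185×10^-19/6.626×10^-34 = 1.79×10^14 Hz.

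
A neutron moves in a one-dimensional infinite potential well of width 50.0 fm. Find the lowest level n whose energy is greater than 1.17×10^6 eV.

n = 4

E_1 = h²/(8m_nL²) = 1.311×10^-14 J = 8.184×10^4 eV.
Need n² > 1.17×10^6/8.184×10^4 = 14.30, i.e. n > 3.782.
The smallest integer satisfying this is n = 4.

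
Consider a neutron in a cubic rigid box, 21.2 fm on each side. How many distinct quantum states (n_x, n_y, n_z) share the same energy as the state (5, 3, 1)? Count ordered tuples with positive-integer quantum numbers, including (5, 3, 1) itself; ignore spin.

The level has n_x² + n_y² + n_z² = 35. The ordered positive-integer solutions are (1, 3, 5), (1, 5, 3), (3, 1, 5), (3, 5, 1), (5, 1, 3), (5, 3, 1).
That gives 6 states.

degeneracy = 6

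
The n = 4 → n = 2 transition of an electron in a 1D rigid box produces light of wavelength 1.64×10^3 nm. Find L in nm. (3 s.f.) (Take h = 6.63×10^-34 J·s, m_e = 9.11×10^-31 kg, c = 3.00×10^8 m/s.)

The photon carries ΔE = hc/λ = 6.63×10^-34·3.00×10^8/1.64×10^-6 m = 1.213×10^-19 J.
Since ΔE = (4² − 2²)E_1, E_1 = 1.011×10^-20 J, and L = h/√(8m_eE_1) = 2.44×10^-9 m = 2.44 nm.

L = 2.44 nm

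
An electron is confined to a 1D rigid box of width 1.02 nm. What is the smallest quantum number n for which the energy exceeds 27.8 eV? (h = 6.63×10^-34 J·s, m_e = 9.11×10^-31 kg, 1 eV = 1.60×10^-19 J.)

E_1 = h²/(8m_eL²) = 5.797×10^-20 J = 0.3623 eV.
Need n² > 27.8/0.3623 = 76.73, i.e. n > 8.760.
The smallest integer satisfying this is n = 9.

n = 9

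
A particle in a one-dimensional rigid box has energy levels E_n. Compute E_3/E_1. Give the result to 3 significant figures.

E_n ∝ n², so E_3/E_1 = 3²/1² = 9/1 = 9.00.

9.00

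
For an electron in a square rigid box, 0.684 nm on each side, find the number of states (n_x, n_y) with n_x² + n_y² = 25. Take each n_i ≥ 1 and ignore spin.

The level has n_x² + n_y² = 25. The ordered positive-integer solutions are (3, 4), (4, 3).
That gives 2 states.

degeneracy = 2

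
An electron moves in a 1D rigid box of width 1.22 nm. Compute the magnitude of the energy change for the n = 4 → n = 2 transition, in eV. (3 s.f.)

E_1 = h²/(8m_eL²) = 4.048×10^-20 J.
|ΔE| = |4² − 2²|·E_1 = 12·4.048×10^-20 J = 4.858×10^-19 J = 3.03 eV.

|ΔE| = 3.03 eV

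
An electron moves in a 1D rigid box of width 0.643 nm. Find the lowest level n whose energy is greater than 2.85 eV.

n = 2

E_1 = h²/(8m_eL²) = 1.457×10^-19 J = 0.9095 eV.
Need n² > 2.85/0.9095 = 3.134, i.e. n > 1.770.
The smallest integer satisfying this is n = 2.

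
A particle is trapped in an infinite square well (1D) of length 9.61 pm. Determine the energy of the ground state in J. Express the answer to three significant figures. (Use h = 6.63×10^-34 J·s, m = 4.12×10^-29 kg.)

For an infinite well E_n = n²h²/(8mL²), so E_1 = h²/(8mL²) = (6.63×10^-34)²/(8·4.12×10^-29·(9.61×10^-12 m)²) = 1.444×10^-17 J.

E_1 = 1.44×10^-17 J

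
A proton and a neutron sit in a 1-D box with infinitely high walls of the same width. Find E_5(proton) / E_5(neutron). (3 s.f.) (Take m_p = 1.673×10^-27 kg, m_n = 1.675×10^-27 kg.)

1.00

E_n ∝ 1/m at fixed n and L, so the ratio is m_n/m_p = 1.675×10^-27/1.673×10^-27 = 1.00.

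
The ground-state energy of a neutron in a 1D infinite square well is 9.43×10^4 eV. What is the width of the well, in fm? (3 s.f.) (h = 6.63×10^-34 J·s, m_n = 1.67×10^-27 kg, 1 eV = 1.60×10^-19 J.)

From E_n = n²h²/(8m_nL²), L = n·h/√(8m_nE_n).
E_1 = 9.43×10^4 eV = 1.509×10^-14 J, so L = 1·6.63×10^-34/√(8·1.67×10^-27·1.509×10^-14) = 4.67×10^-14 m = 46.7 fm.

L = 46.7 fm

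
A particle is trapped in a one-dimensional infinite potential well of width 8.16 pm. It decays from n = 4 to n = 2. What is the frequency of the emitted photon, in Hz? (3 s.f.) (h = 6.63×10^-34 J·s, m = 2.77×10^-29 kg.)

f = 5.39×10^17 Hz

E_1 = h²/(8mL²) = 2.979×10^-17 J and ΔE = (4² − 2²)E_1 = 3.575×10^-16 J.
f = ΔE/h = 3.575×10^-16/6.63×10^-34 = 5.39×10^17 Hz.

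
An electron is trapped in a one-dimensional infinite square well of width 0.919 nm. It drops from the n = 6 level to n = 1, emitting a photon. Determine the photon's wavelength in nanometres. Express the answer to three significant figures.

λ = 79.6 nm

E_1 = h²/(8m_eL²) = 7.134×10^-20 J, so ΔE = (6² − 1²)E_1 = 2.497×10^-18 J.
λ = hc/ΔE = (6.626×10^-34·2.998×10^8)/2.497×10^-18 = 7.96×10^-8 m = 79.6 nm.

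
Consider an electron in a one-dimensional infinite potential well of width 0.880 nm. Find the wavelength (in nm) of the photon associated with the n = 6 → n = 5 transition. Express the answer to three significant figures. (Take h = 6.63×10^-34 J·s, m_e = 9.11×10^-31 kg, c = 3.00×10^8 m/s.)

E_1 = h²/(8m_eL²) = 7.788×10^-20 J, so ΔE = (6² − 5²)E_1 = 8.567×10^-19 J.
λ = hc/ΔE = (6.63×10^-34·3.00×10^8)/8.567×10^-19 = 2.32×10^-7 m = 232 nm.

λ = 232 nm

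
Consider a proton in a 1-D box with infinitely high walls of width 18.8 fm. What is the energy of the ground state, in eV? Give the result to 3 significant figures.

For an infinite well E_n = n²h²/(8m_pL²), so E_1 = h²/(8m_pL²) = (6.626×10^-34)²/(8·1.673×10^-27·(1.88×10^-14 m)²) = 9.281×10^-14 J.
Converting, E_1 = 9.281×10^-14 J / (1.602×10^-19 J/eV) = 5.79×10^5 eV.

E_1 = 5.79×10^5 eV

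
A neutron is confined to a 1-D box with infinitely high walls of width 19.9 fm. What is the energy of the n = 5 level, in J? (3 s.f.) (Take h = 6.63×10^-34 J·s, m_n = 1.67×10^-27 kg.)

E_5 = 2.08×10^-12 J

For an infinite well E_n = n²h²/(8m_nL²), so E_1 = h²/(8m_nL²) = (6.63×10^-34)²/(8·1.67×10^-27·(1.99×10^-14 m)²) = 8.308×10^-14 J.
Then E_5 = 5²·E_1 = 25·8.308×10^-14 J = 2.08×10^-12 J.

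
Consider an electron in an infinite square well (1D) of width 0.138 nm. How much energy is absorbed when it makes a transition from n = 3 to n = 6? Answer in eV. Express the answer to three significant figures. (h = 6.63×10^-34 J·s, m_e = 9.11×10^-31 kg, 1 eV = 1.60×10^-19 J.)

E_1 = h²/(8m_eL²) = 3.167×10^-18 J.
|ΔE| = |3² − 6²|·E_1 = 27·3.167×10^-18 J = 8.551×10^-17 J = 534 eV.

|ΔE| = 534 eV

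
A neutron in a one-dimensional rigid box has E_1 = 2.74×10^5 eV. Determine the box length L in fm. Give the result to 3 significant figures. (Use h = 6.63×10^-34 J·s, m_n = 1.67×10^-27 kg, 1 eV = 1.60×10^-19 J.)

From E_n = n²h²/(8m_nL²), L = n·h/√(8m_nE_n).
E_1 = 2.74×10^5 eV = 4.384×10^-14 J, so L = 1·6.63×10^-34/√(8·1.67×10^-27·4.384×10^-14) = 2.74×10^-14 m = 27.4 fm.

L = 27.4 fm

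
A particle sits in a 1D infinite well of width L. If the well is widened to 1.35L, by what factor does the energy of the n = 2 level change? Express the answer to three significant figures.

0.549

E_n ∝ 1/L², so the energy scales by 1/1.35² = 0.549.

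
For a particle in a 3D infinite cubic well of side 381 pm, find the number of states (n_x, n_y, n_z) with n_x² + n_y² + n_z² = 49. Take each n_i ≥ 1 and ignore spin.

The level has n_x² + n_y² + n_z² = 49. The ordered positive-integer solutions are (2, 3, 6), (2, 6, 3), (3, 2, 6), (3, 6, 2), (6, 2, 3), (6, 3, 2).
That gives 6 states.

degeneracy = 6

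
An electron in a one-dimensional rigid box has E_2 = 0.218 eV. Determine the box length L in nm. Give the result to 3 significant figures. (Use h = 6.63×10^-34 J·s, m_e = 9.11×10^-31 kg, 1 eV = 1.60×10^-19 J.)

L = 2.63 nm

From E_n = n²h²/(8m_eL²), L = n·h/√(8m_eE_n).
E_2 = 0.218 eV = 3.488×10^-20 J, so L = 2·6.63×10^-34/√(8·9.11×10^-31·3.488×10^-20) = 2.63×10^-9 m = 2.63 nm.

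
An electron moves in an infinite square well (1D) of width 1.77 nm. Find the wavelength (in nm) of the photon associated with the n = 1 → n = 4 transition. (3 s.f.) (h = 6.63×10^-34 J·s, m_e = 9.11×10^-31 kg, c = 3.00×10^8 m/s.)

λ = 689 nm

E_1 = h²/(8m_eL²) = 1.925×10^-20 J, so ΔE = (4² − 1²)E_1 = 2.888×10^-19 J.
λ = hc/ΔE = (6.63×10^-34·3.00×10^8)/2.888×10^-19 = 6.89×10^-7 m = 689 nm.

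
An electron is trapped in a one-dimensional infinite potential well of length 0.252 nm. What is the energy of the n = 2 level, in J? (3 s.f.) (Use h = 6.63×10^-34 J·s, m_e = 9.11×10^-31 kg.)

For an infinite well E_n = n²h²/(8m_eL²), so E_1 = h²/(8m_eL²) = (6.63×10^-34)²/(8·9.11×10^-31·(2.52×10^-10 m)²) = 9.498×10^-19 J.
Then E_2 = 2²·E_1 = 4·9.498×10^-19 J = 3.80×10^-18 J.

E_2 = 3.80×10^-18 J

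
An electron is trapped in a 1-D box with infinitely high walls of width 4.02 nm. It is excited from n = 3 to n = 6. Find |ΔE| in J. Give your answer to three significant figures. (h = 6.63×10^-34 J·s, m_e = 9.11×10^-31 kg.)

|ΔE| = 1.01×10^-19 J

E_1 = h²/(8m_eL²) = 3.732×10^-21 J.
|ΔE| = |3² − 6²|·E_1 = 27·3.732×10^-21 J = 1.01×10^-19 J.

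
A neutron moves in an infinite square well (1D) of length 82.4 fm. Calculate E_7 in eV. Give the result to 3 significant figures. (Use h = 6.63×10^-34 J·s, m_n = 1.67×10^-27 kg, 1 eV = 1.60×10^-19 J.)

For an infinite well E_n = n²h²/(8m_nL²), so E_1 = h²/(8m_nL²) = (6.63×10^-34)²/(8·1.67×10^-27·(8.24×10^-14 m)²) = 4.846×10^-15 J.
Then E_7 = 7²·E_1 = 49·4.846×10^-15 J = 2.375×10^-13 J.
Converting, E_7 = 2.375×10^-13 J / (1.60×10^-19 J/eV) = 1.48×10^6 eV.

E_7 = 1.48×10^6 eV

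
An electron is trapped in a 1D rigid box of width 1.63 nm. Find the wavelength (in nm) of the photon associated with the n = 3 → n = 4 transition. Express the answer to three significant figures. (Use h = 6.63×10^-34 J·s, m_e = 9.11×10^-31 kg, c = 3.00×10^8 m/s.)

λ = 1.25×10^3 nm

E_1 = h²/(8m_eL²) = 2.270×10^-20 J, so ΔE = (4² − 3²)E_1 = 1.589×10^-19 J.
λ = hc/ΔE = (6.63×10^-34·3.00×10^8)/1.589×10^-19 = 1.25×10^-6 m = 1.25×10^3 nm.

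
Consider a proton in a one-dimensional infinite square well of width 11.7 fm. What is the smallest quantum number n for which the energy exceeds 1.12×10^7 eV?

E_1 = h²/(8m_pL²) = 2.396×10^-13 J = 1.496×10^6 eV.
Need n² > 1.12×10^7/1.496×10^6 = 7.487, i.e. n > 2.736.
The smallest integer satisfying this is n = 3.

n = 3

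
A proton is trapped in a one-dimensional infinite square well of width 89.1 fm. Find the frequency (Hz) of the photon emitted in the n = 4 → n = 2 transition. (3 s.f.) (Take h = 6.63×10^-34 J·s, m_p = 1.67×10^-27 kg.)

f = 7.50×10^19 Hz

E_1 = h²/(8m_pL²) = 4.144×10^-15 J and ΔE = (4² − 2²)E_1 = 4.973×10^-14 J.
f = ΔE/h = 4.973×10^-14/6.63×10^-34 = 7.50×10^19 Hz.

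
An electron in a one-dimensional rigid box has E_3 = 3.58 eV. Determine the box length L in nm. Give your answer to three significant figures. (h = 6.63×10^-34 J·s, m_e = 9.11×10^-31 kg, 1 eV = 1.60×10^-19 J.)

From E_n = n²h²/(8m_eL²), L = n·h/√(8m_eE_n).
E_3 = 3.58 eV = 5.728×10^-19 J, so L = 3·6.63×10^-34/√(8·9.11×10^-31·5.728×10^-19) = 9.73×10^-10 m = 0.973 nm.

L = 0.973 nm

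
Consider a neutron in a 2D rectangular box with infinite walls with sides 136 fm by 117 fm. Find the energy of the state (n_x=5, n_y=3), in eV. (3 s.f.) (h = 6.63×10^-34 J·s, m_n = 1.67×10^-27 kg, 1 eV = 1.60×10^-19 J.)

For a 2D rectangular well E = (h²/8m_n)·Σ n_i²/L_i² = (6.63×10^-34)²/(8·1.67×10^-27) · [5²/(136 fm)² + 3²/(117 fm)²].
Evaluating gives E = 6.610×10^-14 J = 4.13×10^5 eV.

E = 4.13×10^5 eV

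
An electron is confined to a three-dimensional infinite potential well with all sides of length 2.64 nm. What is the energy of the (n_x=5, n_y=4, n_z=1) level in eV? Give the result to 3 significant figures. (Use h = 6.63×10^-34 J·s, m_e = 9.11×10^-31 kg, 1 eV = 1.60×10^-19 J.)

For a 3D rectangular well E = (h²/8m_e)·Σ n_i²/L_i² = (6.63×10^-34)²/(8·9.11×10^-31) · [5²/(2.64 nm)² + 4²/(2.64 nm)² + 1²/(2.64 nm)²].
Evaluating gives E = 3.635×10^-19 J = 2.27 eV.

E = 2.27 eV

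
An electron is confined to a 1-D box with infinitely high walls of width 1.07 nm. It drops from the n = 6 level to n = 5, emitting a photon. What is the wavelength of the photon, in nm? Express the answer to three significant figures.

E_1 = h²/(8m_eL²) = 5.262×10^-20 J, so ΔE = (6² − 5²)E_1 = 5.788×10^-19 J.
λ = hc/ΔE = (6.626×10^-34·2.998×10^8)/5.788×10^-19 = 3.43×10^-7 m = 343 nm.

λ = 343 nm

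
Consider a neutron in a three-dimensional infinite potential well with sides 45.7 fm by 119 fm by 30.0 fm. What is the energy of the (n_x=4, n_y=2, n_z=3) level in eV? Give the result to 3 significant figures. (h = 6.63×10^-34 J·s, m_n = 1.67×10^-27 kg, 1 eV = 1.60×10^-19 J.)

For a 3D rectangular well E = (h²/8m_n)·Σ n_i²/L_i² = (6.63×10^-34)²/(8·1.67×10^-27) · [4²/(45.7 fm)² + 2²/(119 fm)² + 3²/(30.0 fm)²].
Evaluating gives E = 5.904×10^-13 J = 3.69×10^6 eV.

E = 3.69×10^6 eV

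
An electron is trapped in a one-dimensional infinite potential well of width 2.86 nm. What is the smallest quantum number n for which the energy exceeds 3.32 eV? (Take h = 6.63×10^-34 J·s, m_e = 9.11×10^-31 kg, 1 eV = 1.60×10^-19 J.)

E_1 = h²/(8m_eL²) = 7.374×10^-21 J = 0.04609 eV.
Need n² > 3.32/0.04609 = 72.03, i.e. n > 8.487.
The smallest integer satisfying this is n = 9.

n = 9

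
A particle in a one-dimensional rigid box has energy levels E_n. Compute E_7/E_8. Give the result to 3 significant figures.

E_n ∝ n², so E_7/E_8 = 7²/8² = 49/64 = 0.766.

0.766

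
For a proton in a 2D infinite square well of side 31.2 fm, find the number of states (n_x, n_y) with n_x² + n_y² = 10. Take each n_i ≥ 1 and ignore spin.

degeneracy = 2

The level has n_x² + n_y² = 10. The ordered positive-integer solutions are (1, 3), (3, 1).
That gives 2 states.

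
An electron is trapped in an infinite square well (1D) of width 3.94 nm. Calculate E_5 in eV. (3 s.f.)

For an infinite well E_n = n²h²/(8m_eL²), so E_1 = h²/(8m_eL²) = (6.626×10^-34)²/(8·9.109×10^-31·(3.94×10^-9 m)²) = 3.881×10^-21 J.
Then E_5 = 5²·E_1 = 25·3.881×10^-21 J = 9.703×10^-20 J.
Converting, E_5 = 9.703×10^-20 J / (1.602×10^-19 J/eV) = 0.606 eV.

E_5 = 0.606 eV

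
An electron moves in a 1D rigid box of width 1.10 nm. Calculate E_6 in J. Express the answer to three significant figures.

E_6 = 1.79×10^-18 J

For an infinite well E_n = n²h²/(8m_eL²), so E_1 = h²/(8m_eL²) = (6.626×10^-34)²/(8·9.109×10^-31·(1.10×10^-9 m)²) = 4.979×10^-20 J.
Then E_6 = 6²·E_1 = 36·4.979×10^-20 J = 1.79×10^-18 J.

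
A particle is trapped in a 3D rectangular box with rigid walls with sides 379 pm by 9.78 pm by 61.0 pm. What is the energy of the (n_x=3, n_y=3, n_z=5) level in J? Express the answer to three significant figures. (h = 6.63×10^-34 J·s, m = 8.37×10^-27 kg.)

E = 6.62×10^-19 J

For a 3D rectangular well E = (h²/8m)·Σ n_i²/L_i² = (6.63×10^-34)²/(8·8.37×10^-27) · [3²/(379 pm)² + 3²/(9.78 pm)² + 5²/(61.0 pm)²].
Evaluating gives E = 6.62×10^-19 J.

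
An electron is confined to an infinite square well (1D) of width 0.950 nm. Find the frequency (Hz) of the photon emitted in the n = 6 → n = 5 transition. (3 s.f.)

f = 1.11×10^15 Hz

E_1 = h²/(8m_eL²) = 6.676×10^-20 J and ΔE = (6² − 5²)E_1 = 7.344×10^-19 J.
f = ΔE/h = 7.344×10^-19/6.626×10^-34 = 1.11×10^15 Hz.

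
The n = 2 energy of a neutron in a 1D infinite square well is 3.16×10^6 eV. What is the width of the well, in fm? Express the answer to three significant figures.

L = 16.1 fm

From E_n = n²h²/(8m_nL²), L = n·h/√(8m_nE_n).
E_2 = 3.16×10^6 eV = 5.062×10^-13 J, so L = 2·6.626×10^-34/√(8·1.675×10^-27·5.062×10^-13) = 1.61×10^-14 m = 16.1 fm.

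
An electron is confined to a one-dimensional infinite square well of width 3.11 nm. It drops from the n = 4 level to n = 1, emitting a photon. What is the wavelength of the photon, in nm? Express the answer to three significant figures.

E_1 = h²/(8m_eL²) = 6.229×10^-21 J, so ΔE = (4² − 1²)E_1 = 9.344×10^-20 J.
λ = hc/ΔE = (6.626×10^-34·2.998×10^8)/9.344×10^-20 = 2.13×10^-6 m = 2.13×10^3 nm.

λ = 2.13×10^3 nm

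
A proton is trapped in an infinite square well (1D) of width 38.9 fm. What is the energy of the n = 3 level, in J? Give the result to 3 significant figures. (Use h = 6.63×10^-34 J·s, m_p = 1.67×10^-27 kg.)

For an infinite well E_n = n²h²/(8m_pL²), so E_1 = h²/(8m_pL²) = (6.63×10^-34)²/(8·1.67×10^-27·(3.89×10^-14 m)²) = 2.174×10^-14 J.
Then E_3 = 3²·E_1 = 9·2.174×10^-14 J = 1.96×10^-13 J.

E_3 = 1.96×10^-13 J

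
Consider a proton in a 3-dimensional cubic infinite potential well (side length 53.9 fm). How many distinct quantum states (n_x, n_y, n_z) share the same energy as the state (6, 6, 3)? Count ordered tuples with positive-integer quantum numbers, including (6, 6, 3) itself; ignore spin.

The level has n_x² + n_y² + n_z² = 81. The ordered positive-integer solutions are (1, 4, 8), (1, 8, 4), (3, 6, 6), (4, 1, 8), (4, 4, 7), (4, 7, 4), (4, 8, 1), (6, 3, 6), (6, 6, 3), (7, 4, 4), (8, 1, 4), (8, 4, 1).
That gives 12 states.

degeneracy = 12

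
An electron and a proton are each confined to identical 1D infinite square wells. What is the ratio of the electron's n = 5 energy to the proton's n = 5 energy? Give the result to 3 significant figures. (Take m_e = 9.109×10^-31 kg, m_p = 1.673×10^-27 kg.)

1.84×10^3

E_n ∝ 1/m at fixed n and L, so the ratio is m_p/m_e = 1.673×10^-27/9.109×10^-31 = 1.84×10^3.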